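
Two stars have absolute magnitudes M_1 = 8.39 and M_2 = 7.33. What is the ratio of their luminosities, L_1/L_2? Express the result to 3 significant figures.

ΔM = M_1 − M_2 = 1.06
L_1/L_2 = 10^(−0.4 ΔM) = 10^-0.424 = 0.3767

L_1/L_2 ≈ 0.377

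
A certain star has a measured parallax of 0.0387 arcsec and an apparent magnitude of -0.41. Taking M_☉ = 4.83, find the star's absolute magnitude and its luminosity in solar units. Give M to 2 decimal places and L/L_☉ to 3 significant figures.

d = 1/p = 1/0.0387″ = 25.84 pc
M = m − 5 log₁₀ d + 5 = -0.41 − 5·1.4123 + 5 = -2.471
M − M_☉ = -2.471 − 4.83 = -7.301
L/L_☉ = 10^(−0.4 × -7.301) = 832.9

M ≈ -2.47; L/L_☉ ≈ 833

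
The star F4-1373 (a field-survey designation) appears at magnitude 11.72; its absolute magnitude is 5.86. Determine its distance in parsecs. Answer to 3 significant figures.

μ = m − M = 5.860
m − M = 5 log₁₀ d − 5
log₁₀ d = (m − M)/5 + 1 = 2.1720
d = 10^2.1720 = 148.6 pc

d ≈ 149 pc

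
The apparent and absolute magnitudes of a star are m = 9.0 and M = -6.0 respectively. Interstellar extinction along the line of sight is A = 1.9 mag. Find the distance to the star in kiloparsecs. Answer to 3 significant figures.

m − M = 5 log₁₀(d/10 pc) + A  ⇒  9.0 − (-6.0) − 1.9 = 5 log₁₀(d/10)
13.100 = 5 log₁₀(d/10)
log₁₀ d = (m − M − A)/5 + 1 = 3.6200
d = 10^3.6200 = 4169 pc
= 4.169 kpc

d ≈ 4.17 kpc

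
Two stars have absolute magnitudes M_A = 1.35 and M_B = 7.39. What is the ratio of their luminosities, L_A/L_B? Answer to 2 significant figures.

ΔM = M_A − M_B = -6.04
L_A/L_B = 10^(−0.4 ΔM) = 10^2.416 = 260.6

L_A/L_B ≈ 260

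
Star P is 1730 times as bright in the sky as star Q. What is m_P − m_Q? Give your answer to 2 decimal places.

m_P − m_Q ≈ -8.10

Pogson: Δm = −2.5 log₁₀(ratio) = −2.5 log₁₀(1730) = −2.5 × 3.2380 = -8.095
Star P is brighter, so it has the smaller magnitude: the difference is negative.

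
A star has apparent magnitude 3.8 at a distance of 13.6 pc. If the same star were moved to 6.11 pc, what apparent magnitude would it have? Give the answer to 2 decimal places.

m ≈ 2.06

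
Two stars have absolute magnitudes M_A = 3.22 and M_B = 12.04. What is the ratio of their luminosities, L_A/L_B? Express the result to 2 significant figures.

L_A/L_B ≈ 3400

ΔM = M_A − M_B = -8.82
L_A/L_B = 10^(−0.4 ΔM) = 10^3.528 = 3373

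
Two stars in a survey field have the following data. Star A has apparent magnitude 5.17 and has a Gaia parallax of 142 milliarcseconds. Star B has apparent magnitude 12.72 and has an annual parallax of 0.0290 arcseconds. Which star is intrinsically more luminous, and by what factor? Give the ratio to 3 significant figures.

Star A: p = 142 mas = 0.142″ → d = 1/p = 7.042 pc
Star A: M = m − 5 log₁₀ d + 5 = 5.17 − 5·0.8477 + 5 = 5.931
Star B: d = 1/p = 1/0.0290″ = 34.48 pc
Star B: M = m − 5 log₁₀ d + 5 = 12.72 − 5·1.5376 + 5 = 10.032
ΔM = M_A − M_B = 5.931 − (10.032) = -4.101; smaller M is more luminous → Star A.
L ratio = 10^(0.4 |ΔM|) = 10^1.640 = 43.67

Star A is more luminous, by a factor of 43.7.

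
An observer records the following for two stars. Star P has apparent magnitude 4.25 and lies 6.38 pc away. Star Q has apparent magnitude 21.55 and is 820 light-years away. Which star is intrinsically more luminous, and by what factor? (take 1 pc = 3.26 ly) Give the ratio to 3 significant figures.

Star P: M = m − 5 log₁₀ d + 5 = 4.25 − 5·0.8048 + 5 = 5.226
Star Q: d = 820 ly / 3.26 = 251.5 pc
Star Q: M = m − 5 log₁₀ d + 5 = 21.55 − 5·2.4006 + 5 = 14.547
ΔM = M_P − M_Q = 5.226 − (14.547) = -9.321; smaller M is more luminous → Star P.
L ratio = 10^(0.4 |ΔM|) = 10^3.728 = 5351

Star P is more luminous, by a factor of 5350.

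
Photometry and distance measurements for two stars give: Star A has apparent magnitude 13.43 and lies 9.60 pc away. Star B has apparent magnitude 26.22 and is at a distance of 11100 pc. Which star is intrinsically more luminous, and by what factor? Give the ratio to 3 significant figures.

Star B is more luminous, by a factor of 10.2.

Star A: M = m − 5 log₁₀ d + 5 = 13.43 − 5·0.9823 + 5 = 13.519
Star B: M = m − 5 log₁₀ d + 5 = 26.22 − 5·4.0453 + 5 = 10.993
ΔM = M_A − M_B = 13.519 − (10.993) = 2.525; smaller M is more luminous → Star B.
L ratio = 10^(0.4 |ΔM|) = 10^1.010 = 10.24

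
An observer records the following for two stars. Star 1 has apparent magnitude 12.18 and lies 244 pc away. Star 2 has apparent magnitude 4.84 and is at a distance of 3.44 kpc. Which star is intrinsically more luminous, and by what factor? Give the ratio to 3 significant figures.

Star 2 is more luminous, by a factor of 172000.

Star 1: M = m − 5 log₁₀ d + 5 = 12.18 − 5·2.3874 + 5 = 5.243
Star 2: d = 3.44 kpc = 3440 pc
Star 2: M = m − 5 log₁₀ d + 5 = 4.84 − 5·3.5366 + 5 = -7.843
ΔM = M_1 − M_2 = 5.243 − (-7.843) = 13.086; smaller M is more luminous → Star 2.
L ratio = 10^(0.4 |ΔM|) = 10^5.234 = 171500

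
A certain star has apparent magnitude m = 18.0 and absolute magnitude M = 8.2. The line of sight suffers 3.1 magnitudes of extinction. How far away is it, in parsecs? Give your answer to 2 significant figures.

d ≈ 220 pc

m − M = 5 log₁₀(d/10 pc) + A  ⇒  18.0 − (8.2) − 3.1 = 5 log₁₀(d/10)
6.700 = 5 log₁₀(d/10)
log₁₀ d = (m − M − A)/5 + 1 = 2.3400
d = 10^2.3400 = 218.8 pc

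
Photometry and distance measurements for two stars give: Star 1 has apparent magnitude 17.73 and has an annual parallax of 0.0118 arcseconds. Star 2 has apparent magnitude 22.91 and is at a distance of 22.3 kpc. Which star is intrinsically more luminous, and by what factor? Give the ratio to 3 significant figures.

Star 2 is more luminous, by a factor of 587.

Star 1: d = 1/p = 1/0.0118″ = 84.75 pc
Star 1: M = m − 5 log₁₀ d + 5 = 17.73 − 5·1.9281 + 5 = 13.089
Star 2: d = 22.3 kpc = 22300 pc
Star 2: M = m − 5 log₁₀ d + 5 = 22.91 − 5·4.3483 + 5 = 6.168
ΔM = M_1 − M_2 = 13.089 − (6.168) = 6.921; smaller M is more luminous → Star 2.
L ratio = 10^(0.4 |ΔM|) = 10^2.768 = 586.6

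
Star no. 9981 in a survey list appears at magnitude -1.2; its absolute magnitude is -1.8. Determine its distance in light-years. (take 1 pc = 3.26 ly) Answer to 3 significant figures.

d ≈ 43.0 ly

μ = m − M = 0.600
m − M = 5 log₁₀ d − 5
log₁₀ d = (m − M)/5 + 1 = 1.1200
d = 10^1.1200 = 13.18 pc
= 42.98 ly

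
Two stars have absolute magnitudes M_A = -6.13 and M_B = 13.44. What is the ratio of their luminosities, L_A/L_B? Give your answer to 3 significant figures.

ΔM = M_A − M_B = -19.57
L_A/L_B = 10^(−0.4 ΔM) = 10^7.828 = 6.730×10^7

L_A/L_B ≈ 6.73×10^7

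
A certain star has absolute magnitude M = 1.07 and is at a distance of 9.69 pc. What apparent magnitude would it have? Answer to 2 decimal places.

m ≈ 1.00

m = M + 5 log₁₀ d − 5 = 1.07 + 5·0.9863 − 5 = 1.002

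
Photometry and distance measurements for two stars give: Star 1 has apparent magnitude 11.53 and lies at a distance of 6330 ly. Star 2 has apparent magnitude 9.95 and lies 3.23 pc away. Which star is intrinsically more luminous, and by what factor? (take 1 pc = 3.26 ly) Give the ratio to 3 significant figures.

Star 1 is more luminous, by a factor of 84300.

Star 1: d = 6330 ly / 3.26 = 1942 pc
Star 1: M = m − 5 log₁₀ d + 5 = 11.53 − 5·3.2882 + 5 = 0.089
Star 2: M = m − 5 log₁₀ d + 5 = 9.95 − 5·0.5092 + 5 = 12.404
ΔM = M_1 − M_2 = 0.089 − (12.404) = -12.315; smaller M is more luminous → Star 1.
L ratio = 10^(0.4 |ΔM|) = 10^4.926 = 84330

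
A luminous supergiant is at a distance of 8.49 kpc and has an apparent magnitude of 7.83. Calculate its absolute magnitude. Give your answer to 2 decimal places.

M ≈ -6.81

d = 8.49 kpc = 8490 pc
5 log₁₀(d/10 pc) = 5 log₁₀(8490) − 5 = 14.645
M = m − 5 log₁₀(d/10) = 7.83 − 14.645 = -6.815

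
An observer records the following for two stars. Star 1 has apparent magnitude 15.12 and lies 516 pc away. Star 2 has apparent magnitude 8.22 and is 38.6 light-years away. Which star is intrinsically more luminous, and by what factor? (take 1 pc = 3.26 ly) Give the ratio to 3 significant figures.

Star 1: M = m − 5 log₁₀ d + 5 = 15.12 − 5·2.7126 + 5 = 6.557
Star 2: d = 38.6 ly / 3.26 = 11.84 pc
Star 2: M = m − 5 log₁₀ d + 5 = 8.22 − 5·1.0734 + 5 = 7.853
ΔM = M_1 − M_2 = 6.557 − (7.853) = -1.296; smaller M is more luminous → Star 1.
L ratio = 10^(0.4 |ΔM|) = 10^0.519 = 3.300

Star 1 is more luminous, by a factor of 3.30.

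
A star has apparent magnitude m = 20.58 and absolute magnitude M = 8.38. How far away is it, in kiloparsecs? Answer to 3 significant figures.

d ≈ 2.75 kpc

μ = m − M = 12.200
m − M = 5 log₁₀ d − 5
log₁₀ d = (m − M)/5 + 1 = 3.4400
d = 10^3.4400 = 2754 pc
= 2.754 kpc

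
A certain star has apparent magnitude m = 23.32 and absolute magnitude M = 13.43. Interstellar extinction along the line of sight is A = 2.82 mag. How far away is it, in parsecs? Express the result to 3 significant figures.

d ≈ 259 pc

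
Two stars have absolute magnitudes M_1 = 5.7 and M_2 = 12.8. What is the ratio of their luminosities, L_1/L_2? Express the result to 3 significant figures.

ΔM = M_1 − M_2 = -7.1
L_1/L_2 = 10^(−0.4 ΔM) = 10^2.840 = 691.8

L_1/L_2 ≈ 692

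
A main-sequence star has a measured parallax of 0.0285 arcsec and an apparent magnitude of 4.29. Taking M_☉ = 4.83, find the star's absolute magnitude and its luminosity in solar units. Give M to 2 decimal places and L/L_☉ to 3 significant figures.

M ≈ 1.56; L/L_☉ ≈ 20.2

d = 1/p = 1/0.0285″ = 35.09 pc
M = m − 5 log₁₀ d + 5 = 4.29 − 5·1.5452 + 5 = 1.564
M − M_☉ = 1.564 − 4.83 = -3.266
L/L_☉ = 10^(−0.4 × -3.266) = 20.24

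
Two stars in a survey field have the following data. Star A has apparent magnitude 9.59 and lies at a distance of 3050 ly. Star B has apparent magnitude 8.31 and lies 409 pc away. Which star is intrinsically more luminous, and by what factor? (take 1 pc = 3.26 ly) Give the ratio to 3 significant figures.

Star A is more luminous, by a factor of 1.61.

Star A: d = 3050 ly / 3.26 = 935.6 pc
Star A: M = m − 5 log₁₀ d + 5 = 9.59 − 5·2.9711 + 5 = -0.265
Star B: M = m − 5 log₁₀ d + 5 = 8.31 − 5·2.6117 + 5 = 0.251
ΔM = M_A − M_B = -0.265 − (0.251) = -0.517; smaller M is more luminous → Star A.
L ratio = 10^(0.4 |ΔM|) = 10^0.207 = 1.610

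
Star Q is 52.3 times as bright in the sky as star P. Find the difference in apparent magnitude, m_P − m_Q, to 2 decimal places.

m_P − m_Q ≈ 4.30

Pogson: Δm = −2.5 log₁₀(ratio) = −2.5 log₁₀(52.3) = −2.5 × 1.7185 = -4.296
Star Q is brighter so has the smaller magnitude: m_P − m_Q is positive.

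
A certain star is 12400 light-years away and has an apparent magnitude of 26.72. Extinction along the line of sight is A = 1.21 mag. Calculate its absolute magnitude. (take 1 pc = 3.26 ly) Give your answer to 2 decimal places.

M ≈ 12.61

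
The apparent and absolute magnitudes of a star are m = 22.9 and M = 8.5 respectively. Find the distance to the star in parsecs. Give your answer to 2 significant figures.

d ≈ 7600 pc

Distance modulus: m − M = 22.9 − (8.5) = 14.400
m − M = 5 log₁₀ d − 5
log₁₀ d = (m − M)/5 + 1 = 3.8800
d = 10^3.8800 = 7586 pc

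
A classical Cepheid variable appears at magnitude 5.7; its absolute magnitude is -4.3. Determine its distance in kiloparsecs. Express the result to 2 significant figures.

d ≈ 1.0 kpc

μ = m − M = 10.000
m − M = 5 log₁₀ d − 5
log₁₀ d = (m − M)/5 + 1 = 3.0000
d = 10^3.0000 = 1000 pc
= 1.000 kpc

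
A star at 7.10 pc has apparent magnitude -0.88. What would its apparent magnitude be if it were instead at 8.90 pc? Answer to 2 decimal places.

Flux ∝ 1/d², so Δm = 5 log₁₀(d₂/d₁) = 5 log₁₀(8.90/7.10) = 0.491
m₂ = m₁ + Δm = -0.88 + (0.491) = -0.389

m ≈ -0.39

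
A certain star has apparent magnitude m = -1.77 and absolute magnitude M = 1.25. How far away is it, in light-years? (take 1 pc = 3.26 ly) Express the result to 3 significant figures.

d ≈ 8.11 ly

Distance modulus: m − M = -1.77 − (1.25) = -3.020
m − M = 5 log₁₀ d − 5
log₁₀ d = (m − M)/5 + 1 = 0.3960
d = 10^0.3960 = 2.489 pc
= 8.114 ly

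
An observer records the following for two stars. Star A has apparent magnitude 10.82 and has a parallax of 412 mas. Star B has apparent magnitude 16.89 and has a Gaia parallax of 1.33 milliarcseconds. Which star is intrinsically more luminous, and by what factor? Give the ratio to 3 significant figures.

Star A: p = 412 mas = 0.412″ → d = 1/p = 2.427 pc
Star A: M = m − 5 log₁₀ d + 5 = 10.82 − 5·0.3851 + 5 = 13.894
Star B: p = 1.33 mas = 1.33×10^-3″ → d = 1/p = 751.9 pc
Star B: M = m − 5 log₁₀ d + 5 = 16.89 − 5·2.8761 + 5 = 7.509
ΔM = M_A − M_B = 13.894 − (7.509) = 6.385; smaller M is more luminous → Star B.
L ratio = 10^(0.4 |ΔM|) = 10^2.554 = 358.2

Star B is more luminous, by a factor of 358.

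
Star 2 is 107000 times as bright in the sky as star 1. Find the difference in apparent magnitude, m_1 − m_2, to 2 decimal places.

m_1 − m_2 ≈ 12.57

Pogson: Δm = −2.5 log₁₀(ratio) = −2.5 log₁₀(107000) = −2.5 × 5.0294 = -12.573
Star 2 is brighter so has the smaller magnitude: m_1 − m_2 is positive.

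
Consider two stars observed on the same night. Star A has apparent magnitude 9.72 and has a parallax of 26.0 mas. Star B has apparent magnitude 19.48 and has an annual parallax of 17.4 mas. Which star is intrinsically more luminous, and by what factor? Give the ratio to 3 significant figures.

Star A is more luminous, by a factor of 3590.

Star A: p = 26.0 mas = 0.0260″ → d = 1/p = 38.46 pc
Star A: M = m − 5 log₁₀ d + 5 = 9.72 − 5·1.5850 + 5 = 6.795
Star B: p = 17.4 mas = 0.0174″ → d = 1/p = 57.47 pc
Star B: M = m − 5 log₁₀ d + 5 = 19.48 − 5·1.7595 + 5 = 15.683
ΔM = M_A − M_B = 6.795 − (15.683) = -8.888; smaller M is more luminous → Star A.
L ratio = 10^(0.4 |ΔM|) = 10^3.555 = 3590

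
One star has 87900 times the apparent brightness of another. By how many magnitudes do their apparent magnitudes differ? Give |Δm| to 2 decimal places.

|Δm| ≈ 12.36

Pogson: Δm = −2.5 log₁₀(ratio) = −2.5 log₁₀(87900) = −2.5 × 4.9440 = -12.360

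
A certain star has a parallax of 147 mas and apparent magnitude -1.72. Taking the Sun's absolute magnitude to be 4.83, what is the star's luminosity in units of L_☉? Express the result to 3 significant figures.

d = 1/p = 1000/147 mas = 6.803 pc
M = m − 5 log₁₀ d + 5 = -1.72 − 5·0.8327 + 5 = -0.883
M − M_☉ = -0.883 − 4.83 = -5.713
L/L_☉ = 10^(−0.4 × -5.713) = 192.9

L/L_☉ ≈ 193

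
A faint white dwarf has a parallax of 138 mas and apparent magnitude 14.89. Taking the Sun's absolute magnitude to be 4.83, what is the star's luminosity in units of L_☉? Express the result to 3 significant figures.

L/L_☉ ≈ 4.97×10^-5

d = 1/p = 1000/138 mas = 7.246 pc
M = m − 5 log₁₀ d + 5 = 14.89 − 5·0.8601 + 5 = 15.589
M − M_☉ = 15.589 − 4.83 = 10.759
L/L_☉ = 10^(−0.4 × 10.759) = 4.969×10^-5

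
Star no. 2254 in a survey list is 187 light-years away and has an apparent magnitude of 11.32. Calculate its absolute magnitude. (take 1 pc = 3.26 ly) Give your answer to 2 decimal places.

d = 187 ly / 3.26 = 57.36 pc
5 log₁₀(d/10 pc) = 5 log₁₀(57.36) − 5 = 3.793
M = m − 5 log₁₀(d/10) = 11.32 − 3.793 = 7.527

M ≈ 7.53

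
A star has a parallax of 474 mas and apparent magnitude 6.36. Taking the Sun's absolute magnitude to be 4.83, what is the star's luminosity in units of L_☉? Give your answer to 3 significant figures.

d = 1/p = 1000/474 mas = 2.110 pc
M = m − 5 log₁₀ d + 5 = 6.36 − 5·0.3242 + 5 = 9.739
M − M_☉ = 9.739 − 4.83 = 4.909
L/L_☉ = 10^(−0.4 × 4.909) = 0.01088

L/L_☉ ≈ 0.0109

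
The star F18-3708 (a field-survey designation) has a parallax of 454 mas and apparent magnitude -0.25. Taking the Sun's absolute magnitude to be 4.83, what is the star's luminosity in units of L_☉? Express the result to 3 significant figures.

L/L_☉ ≈ 5.22

d = 1/p = 1000/454 mas = 2.203 pc
M = m − 5 log₁₀ d + 5 = -0.25 − 5·0.3429 + 5 = 3.035
M − M_☉ = 3.035 − 4.83 = -1.795
L/L_☉ = 10^(−0.4 × -1.795) = 5.223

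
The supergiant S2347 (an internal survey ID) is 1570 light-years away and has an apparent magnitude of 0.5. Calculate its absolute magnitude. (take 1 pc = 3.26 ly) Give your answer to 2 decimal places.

d = 1570 ly / 3.26 = 481.6 pc
5 log₁₀(d/10 pc) = 5 log₁₀(481.6) − 5 = 8.413
M = m − 5 log₁₀(d/10) = 0.5 − 8.413 = -7.913

M ≈ -7.91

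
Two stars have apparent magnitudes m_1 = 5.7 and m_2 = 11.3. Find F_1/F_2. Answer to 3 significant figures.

Δm = 5.7 − (11.3) = -5.6
Flux ratio = 10^(−0.4 Δm) = 10^(−0.4 × -5.6) = 10^2.240 = 173.8

F_1/F_2 ≈ 174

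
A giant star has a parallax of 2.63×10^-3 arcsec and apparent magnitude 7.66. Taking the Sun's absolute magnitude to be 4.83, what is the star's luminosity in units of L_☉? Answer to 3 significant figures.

L/L_☉ ≈ 107

d = 1/p = 1/2.63×10^-3″ = 380.2 pc
M = m − 5 log₁₀ d + 5 = 7.66 − 5·2.5800 + 5 = -0.240
M − M_☉ = -0.240 − 4.83 = -5.070
L/L_☉ = 10^(−0.4 × -5.070) = 106.7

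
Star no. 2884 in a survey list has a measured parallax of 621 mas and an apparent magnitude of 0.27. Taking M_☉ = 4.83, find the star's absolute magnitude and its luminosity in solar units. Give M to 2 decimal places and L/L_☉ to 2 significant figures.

M ≈ 4.24; L/L_☉ ≈ 1.7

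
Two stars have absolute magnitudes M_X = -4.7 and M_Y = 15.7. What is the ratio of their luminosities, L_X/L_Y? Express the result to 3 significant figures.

ΔM = M_X − M_Y = -20.4
L_X/L_Y = 10^(−0.4 ΔM) = 10^8.160 = 1.445×10^8

L_X/L_Y ≈ 1.45×10^8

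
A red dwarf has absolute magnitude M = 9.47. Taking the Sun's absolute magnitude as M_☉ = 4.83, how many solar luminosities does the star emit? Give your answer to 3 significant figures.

L/L_☉ ≈ 0.0139

M − M_☉ = 9.47 − 4.83 = 4.640
L/L_☉ = 10^(−0.4 (M − M_☉)) = 10^-1.856 = 0.01393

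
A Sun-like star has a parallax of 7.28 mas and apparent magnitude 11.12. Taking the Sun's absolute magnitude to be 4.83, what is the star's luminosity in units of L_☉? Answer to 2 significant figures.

d = 1/p = 1000/7.28 mas = 137.4 pc
M = m − 5 log₁₀ d + 5 = 11.12 − 5·2.1379 + 5 = 5.431
M − M_☉ = 5.431 − 4.83 = 0.601
L/L_☉ = 10^(−0.4 × 0.601) = 0.5751

L/L_☉ ≈ 0.58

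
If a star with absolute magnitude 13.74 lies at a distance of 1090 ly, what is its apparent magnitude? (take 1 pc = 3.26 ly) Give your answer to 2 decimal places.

m ≈ 21.36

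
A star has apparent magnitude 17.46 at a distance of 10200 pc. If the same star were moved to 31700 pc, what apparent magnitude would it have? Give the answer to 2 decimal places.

m ≈ 19.92

Flux ∝ 1/d², so Δm = 5 log₁₀(d₂/d₁) = 5 log₁₀(31700/10200) = 2.462
m₂ = m₁ + Δm = 17.46 + (2.462) = 19.922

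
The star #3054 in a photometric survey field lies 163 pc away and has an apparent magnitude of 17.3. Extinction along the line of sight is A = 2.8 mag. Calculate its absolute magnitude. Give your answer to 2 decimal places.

M ≈ 8.44

5 log₁₀(d/10 pc) = 5 log₁₀(163.0) − 5 = 6.061
M = m − 5 log₁₀(d/10) − A = 17.3 − 6.061 − 2.8 = 8.439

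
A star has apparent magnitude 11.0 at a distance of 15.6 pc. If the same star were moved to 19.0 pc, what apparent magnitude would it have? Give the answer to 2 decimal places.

m ≈ 11.43

Flux ∝ 1/d², so Δm = 5 log₁₀(d₂/d₁) = 5 log₁₀(19.0/15.6) = 0.428
m₂ = m₁ + Δm = 11.0 + (0.428) = 11.428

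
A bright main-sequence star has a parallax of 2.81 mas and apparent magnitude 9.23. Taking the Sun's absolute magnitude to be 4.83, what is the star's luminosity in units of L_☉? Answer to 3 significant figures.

L/L_☉ ≈ 22.0

d = 1/p = 1000/2.81 mas = 355.9 pc
M = m − 5 log₁₀ d + 5 = 9.23 − 5·2.5513 + 5 = 1.474
M − M_☉ = 1.474 − 4.83 = -3.356
L/L_☉ = 10^(−0.4 × -3.356) = 22.01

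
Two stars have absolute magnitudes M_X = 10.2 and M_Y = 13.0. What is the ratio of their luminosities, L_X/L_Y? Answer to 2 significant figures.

L_X/L_Y ≈ 13

ΔM = M_X − M_Y = -2.8
L_X/L_Y = 10^(−0.4 ΔM) = 10^1.120 = 13.18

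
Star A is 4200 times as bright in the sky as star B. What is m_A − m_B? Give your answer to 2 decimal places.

Pogson: Δm = −2.5 log₁₀(ratio) = −2.5 log₁₀(4200) = −2.5 × 3.6232 = -9.058
Star A is brighter, so it has the smaller magnitude: the difference is negative.

m_A − m_B ≈ -9.06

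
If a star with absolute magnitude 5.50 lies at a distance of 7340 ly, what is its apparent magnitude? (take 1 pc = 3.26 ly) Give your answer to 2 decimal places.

m ≈ 17.26

d = 7340 ly / 3.26 = 2252 pc
m = M + 5 log₁₀ d − 5 = 5.50 + 5·3.3525 − 5 = 17.262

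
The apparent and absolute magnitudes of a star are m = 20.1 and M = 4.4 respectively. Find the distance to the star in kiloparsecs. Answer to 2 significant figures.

d ≈ 14 kpc

Distance modulus: m − M = 20.1 − (4.4) = 15.700
m − M = 5 log₁₀ d − 5
log₁₀ d = (m − M)/5 + 1 = 4.1400
d = 10^4.1400 = 13800 pc
= 13.80 kpc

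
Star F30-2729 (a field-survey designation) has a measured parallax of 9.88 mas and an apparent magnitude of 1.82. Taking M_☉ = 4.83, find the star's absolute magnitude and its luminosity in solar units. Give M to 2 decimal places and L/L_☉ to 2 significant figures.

M ≈ -3.21; L/L_☉ ≈ 1600

d = 1/p = 1000/9.88 mas = 101.2 pc
M = m − 5 log₁₀ d + 5 = 1.82 − 5·2.0052 + 5 = -3.206
M − M_☉ = -3.206 − 4.83 = -8.036
L/L_☉ = 10^(−0.4 × -8.036) = 1639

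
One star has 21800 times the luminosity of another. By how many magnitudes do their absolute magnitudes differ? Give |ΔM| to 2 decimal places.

|ΔM| ≈ 10.85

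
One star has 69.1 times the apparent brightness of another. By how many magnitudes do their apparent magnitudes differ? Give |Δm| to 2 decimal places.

|Δm| ≈ 4.60

Pogson: Δm = −2.5 log₁₀(ratio) = −2.5 log₁₀(69.1) = −2.5 × 1.8395 = -4.599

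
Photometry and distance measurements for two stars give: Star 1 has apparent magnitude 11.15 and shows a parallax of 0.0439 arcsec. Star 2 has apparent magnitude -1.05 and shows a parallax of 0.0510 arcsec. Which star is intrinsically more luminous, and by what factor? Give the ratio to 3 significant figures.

Star 1: d = 1/p = 1/0.0439″ = 22.78 pc
Star 1: M = m − 5 log₁₀ d + 5 = 11.15 − 5·1.3575 + 5 = 9.362
Star 2: d = 1/p = 1/0.0510″ = 19.61 pc
Star 2: M = m − 5 log₁₀ d + 5 = -1.05 − 5·1.2924 + 5 = -2.512
ΔM = M_1 − M_2 = 9.362 − (-2.512) = 11.874; smaller M is more luminous → Star 2.
L ratio = 10^(0.4 |ΔM|) = 10^4.750 = 56210

Star 2 is more luminous, by a factor of 56200.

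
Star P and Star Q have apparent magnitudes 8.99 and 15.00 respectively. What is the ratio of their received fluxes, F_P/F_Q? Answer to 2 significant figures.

F_P/F_Q ≈ 250

Δm = 8.99 − (15.00) = -6.01
Flux ratio = 10^(−0.4 Δm) = 10^(−0.4 × -6.01) = 10^2.404 = 253.5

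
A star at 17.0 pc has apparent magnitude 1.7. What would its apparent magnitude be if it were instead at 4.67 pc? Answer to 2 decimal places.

m ≈ -1.11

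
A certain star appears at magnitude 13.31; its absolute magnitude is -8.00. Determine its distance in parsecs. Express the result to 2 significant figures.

μ = m − M = 21.310
m − M = 5 log₁₀ d − 5
log₁₀ d = (m − M)/5 + 1 = 5.2620
d = 10^5.2620 = 182800 pc

d ≈ 180000 pc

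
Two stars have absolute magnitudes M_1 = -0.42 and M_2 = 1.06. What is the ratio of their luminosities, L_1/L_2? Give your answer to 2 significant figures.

L_1/L_2 ≈ 3.9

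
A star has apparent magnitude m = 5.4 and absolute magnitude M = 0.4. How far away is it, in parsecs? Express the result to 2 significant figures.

Distance modulus: m − M = 5.4 − (0.4) = 5.000
m − M = 5 log₁₀ d − 5
log₁₀ d = (m − M)/5 + 1 = 2.0000
d = 10^2.0000 = 100.0 pc

d ≈ 100 pc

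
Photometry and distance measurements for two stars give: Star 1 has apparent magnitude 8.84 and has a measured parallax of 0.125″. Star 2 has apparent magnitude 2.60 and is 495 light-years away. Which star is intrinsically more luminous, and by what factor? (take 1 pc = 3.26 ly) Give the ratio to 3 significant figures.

Star 1: d = 1/p = 1/0.125″ = 8.000 pc
Star 1: M = m − 5 log₁₀ d + 5 = 8.84 − 5·0.9031 + 5 = 9.325
Star 2: d = 495 ly / 3.26 = 151.8 pc
Star 2: M = m − 5 log₁₀ d + 5 = 2.60 − 5·2.1814 + 5 = -3.307
ΔM = M_1 − M_2 = 9.325 − (-3.307) = 12.631; smaller M is more luminous → Star 2.
L ratio = 10^(0.4 |ΔM|) = 10^5.053 = 112900

Star 2 is more luminous, by a factor of 113000.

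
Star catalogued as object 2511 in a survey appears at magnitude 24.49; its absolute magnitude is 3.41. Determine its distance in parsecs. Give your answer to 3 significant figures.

d ≈ 164000 pc

Distance modulus: m − M = 24.49 − (3.41) = 21.080
m − M = 5 log₁₀ d − 5
log₁₀ d = (m − M)/5 + 1 = 5.2160
d = 10^5.2160 = 164400 pc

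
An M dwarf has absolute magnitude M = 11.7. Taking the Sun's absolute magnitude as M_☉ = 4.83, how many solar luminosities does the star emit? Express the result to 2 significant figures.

L/L_☉ ≈ 1.8×10^-3

M − M_☉ = 11.7 − 4.83 = 6.870
L/L_☉ = 10^(−0.4 (M − M_☉)) = 10^-2.748 = 1.786×10^-3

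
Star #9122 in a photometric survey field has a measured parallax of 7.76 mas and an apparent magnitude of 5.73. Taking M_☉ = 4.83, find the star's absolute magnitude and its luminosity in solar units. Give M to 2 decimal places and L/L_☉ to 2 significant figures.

d = 1/p = 1000/7.76 mas = 128.9 pc
M = m − 5 log₁₀ d + 5 = 5.73 − 5·2.1101 + 5 = 0.179
M − M_☉ = 0.179 − 4.83 = -4.651
L/L_☉ = 10^(−0.4 × -4.651) = 72.49

M ≈ 0.18; L/L_☉ ≈ 72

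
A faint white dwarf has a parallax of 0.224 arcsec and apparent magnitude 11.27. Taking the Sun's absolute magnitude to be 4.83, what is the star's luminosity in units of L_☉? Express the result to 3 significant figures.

L/L_☉ ≈ 5.29×10^-4

d = 1/p = 1/0.224″ = 4.464 pc
M = m − 5 log₁₀ d + 5 = 11.27 − 5·0.6498 + 5 = 13.021
M − M_☉ = 13.021 − 4.83 = 8.191
L/L_☉ = 10^(−0.4 × 8.191) = 5.291×10^-4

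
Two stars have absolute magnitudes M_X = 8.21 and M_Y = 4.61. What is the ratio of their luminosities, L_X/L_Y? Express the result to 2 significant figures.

ΔM = M_X − M_Y = 3.60
L_X/L_Y = 10^(−0.4 ΔM) = 10^-1.440 = 0.03631

L_X/L_Y ≈ 0.036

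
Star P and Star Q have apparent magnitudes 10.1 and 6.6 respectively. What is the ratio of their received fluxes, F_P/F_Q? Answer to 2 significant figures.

F_P/F_Q ≈ 0.040

Magnitude difference = 3.5
Flux ratio = 10^(−0.4 Δm) = 10^(−0.4 × 3.5) = 10^-1.400 = 0.03981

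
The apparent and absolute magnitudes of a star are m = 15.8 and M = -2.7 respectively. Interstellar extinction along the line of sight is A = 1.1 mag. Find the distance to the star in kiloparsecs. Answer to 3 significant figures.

m − M = 5 log₁₀(d/10 pc) + A  ⇒  15.8 − (-2.7) − 1.1 = 5 log₁₀(d/10)
17.400 = 5 log₁₀(d/10)
log₁₀ d = (m − M − A)/5 + 1 = 4.4800
d = 10^4.4800 = 30200 pc
= 30.20 kpc

d ≈ 30.2 kpc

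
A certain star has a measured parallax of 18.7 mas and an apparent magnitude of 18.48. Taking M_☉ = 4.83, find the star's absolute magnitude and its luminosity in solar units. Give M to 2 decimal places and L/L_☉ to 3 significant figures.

d = 1/p = 1000/18.7 mas = 53.48 pc
M = m − 5 log₁₀ d + 5 = 18.48 − 5·1.7282 + 5 = 14.839
M − M_☉ = 14.839 − 4.83 = 10.009
L/L_☉ = 10^(−0.4 × 10.009) = 9.916×10^-5

M ≈ 14.84; L/L_☉ ≈ 9.92×10^-5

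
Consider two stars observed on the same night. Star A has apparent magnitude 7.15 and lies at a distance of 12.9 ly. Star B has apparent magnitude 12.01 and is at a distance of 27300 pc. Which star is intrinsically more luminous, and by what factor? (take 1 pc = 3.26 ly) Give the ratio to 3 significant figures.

Star A: d = 12.9 ly / 3.26 = 3.957 pc
Star A: M = m − 5 log₁₀ d + 5 = 7.15 − 5·0.5974 + 5 = 9.163
Star B: M = m − 5 log₁₀ d + 5 = 12.01 − 5·4.4362 + 5 = -5.171
ΔM = M_A − M_B = 9.163 − (-5.171) = 14.334; smaller M is more luminous → Star B.
L ratio = 10^(0.4 |ΔM|) = 10^5.734 = 541500

Star B is more luminous, by a factor of 541000.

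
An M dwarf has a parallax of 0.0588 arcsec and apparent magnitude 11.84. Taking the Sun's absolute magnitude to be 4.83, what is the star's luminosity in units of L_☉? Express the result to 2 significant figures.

L/L_☉ ≈ 4.5×10^-3

d = 1/p = 1/0.0588″ = 17.01 pc
M = m − 5 log₁₀ d + 5 = 11.84 − 5·1.2306 + 5 = 10.687
M − M_☉ = 10.687 − 4.83 = 5.857
L/L_☉ = 10^(−0.4 × 5.857) = 4.542×10^-3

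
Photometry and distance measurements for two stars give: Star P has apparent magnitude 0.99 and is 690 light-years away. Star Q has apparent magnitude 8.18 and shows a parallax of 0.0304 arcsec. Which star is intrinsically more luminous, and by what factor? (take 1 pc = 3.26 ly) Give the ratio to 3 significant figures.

Star P is more luminous, by a factor of 31100.

Star P: d = 690 ly / 3.26 = 211.7 pc
Star P: M = m − 5 log₁₀ d + 5 = 0.99 − 5·2.3256 + 5 = -5.638
Star Q: d = 1/p = 1/0.0304″ = 32.89 pc
Star Q: M = m − 5 log₁₀ d + 5 = 8.18 − 5·1.5171 + 5 = 5.594
ΔM = M_P − M_Q = -5.638 − (5.594) = -11.233; smaller M is more luminous → Star P.
L ratio = 10^(0.4 |ΔM|) = 10^4.493 = 31120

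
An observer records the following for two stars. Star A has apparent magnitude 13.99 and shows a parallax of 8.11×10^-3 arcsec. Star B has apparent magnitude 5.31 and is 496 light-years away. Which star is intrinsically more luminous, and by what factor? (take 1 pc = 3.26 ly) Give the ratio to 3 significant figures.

Star B is more luminous, by a factor of 4510.

Star A: d = 1/p = 1/8.11×10^-3″ = 123.3 pc
Star A: M = m − 5 log₁₀ d + 5 = 13.99 − 5·2.0910 + 5 = 8.535
Star B: d = 496 ly / 3.26 = 152.1 pc
Star B: M = m − 5 log₁₀ d + 5 = 5.31 − 5·2.1823 + 5 = -0.601
ΔM = M_A − M_B = 8.535 − (-0.601) = 9.136; smaller M is more luminous → Star B.
L ratio = 10^(0.4 |ΔM|) = 10^3.655 = 4514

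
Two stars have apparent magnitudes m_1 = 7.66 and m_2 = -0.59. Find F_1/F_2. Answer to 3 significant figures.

Magnitude difference = 8.25
Flux ratio = 10^(−0.4 Δm) = 10^(−0.4 × 8.25) = 10^-3.300 = 5.012×10^-4

F_1/F_2 ≈ 5.01×10^-4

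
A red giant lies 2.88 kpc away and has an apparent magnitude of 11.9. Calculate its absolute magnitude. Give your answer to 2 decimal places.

d = 2.88 kpc = 2880 pc
5 log₁₀(d/10 pc) = 5 log₁₀(2880) − 5 = 12.297
M = m − 5 log₁₀(d/10) = 11.9 − 12.297 = -0.397

M ≈ -0.40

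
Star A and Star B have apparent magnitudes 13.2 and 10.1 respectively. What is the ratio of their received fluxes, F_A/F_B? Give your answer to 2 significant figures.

Δm = 13.2 − (10.1) = 3.1
Flux ratio = 10^(−0.4 Δm) = 10^(−0.4 × 3.1) = 10^-1.240 = 0.05754

F_A/F_B ≈ 0.058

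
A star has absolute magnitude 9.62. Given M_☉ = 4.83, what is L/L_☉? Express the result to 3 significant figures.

L/L_☉ ≈ 0.0121

M − M_☉ = 9.62 − 4.83 = 4.790
L/L_☉ = 10^(−0.4 (M − M_☉)) = 10^-1.916 = 0.01213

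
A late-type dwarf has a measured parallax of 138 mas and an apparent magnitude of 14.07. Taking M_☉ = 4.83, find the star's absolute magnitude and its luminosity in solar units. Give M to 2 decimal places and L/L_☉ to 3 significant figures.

d = 1/p = 1000/138 mas = 7.246 pc
M = m − 5 log₁₀ d + 5 = 14.07 − 5·0.8601 + 5 = 14.769
M − M_☉ = 14.769 − 4.83 = 9.939
L/L_☉ = 10^(−0.4 × 9.939) = 1.057×10^-4

M ≈ 14.77; L/L_☉ ≈ 1.06×10^-4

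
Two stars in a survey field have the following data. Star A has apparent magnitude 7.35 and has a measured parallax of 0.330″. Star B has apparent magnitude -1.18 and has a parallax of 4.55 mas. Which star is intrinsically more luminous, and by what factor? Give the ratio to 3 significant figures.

Star B is more luminous, by a factor of 1.36×10^7.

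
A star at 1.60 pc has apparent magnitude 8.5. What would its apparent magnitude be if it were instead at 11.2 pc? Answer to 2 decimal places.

m ≈ 12.73

Flux ∝ 1/d², so Δm = 5 log₁₀(d₂/d₁) = 5 log₁₀(11.2/1.60) = 4.225
m₂ = m₁ + Δm = 8.5 + (4.225) = 12.725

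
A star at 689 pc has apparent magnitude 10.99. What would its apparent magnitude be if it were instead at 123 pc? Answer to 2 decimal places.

Flux ∝ 1/d², so Δm = 5 log₁₀(d₂/d₁) = 5 log₁₀(123/689) = -3.742
m₂ = m₁ + Δm = 10.99 + (-3.742) = 7.248

m ≈ 7.25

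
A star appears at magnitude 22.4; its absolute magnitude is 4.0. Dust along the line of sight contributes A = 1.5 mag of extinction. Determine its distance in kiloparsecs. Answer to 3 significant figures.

d ≈ 24.0 kpc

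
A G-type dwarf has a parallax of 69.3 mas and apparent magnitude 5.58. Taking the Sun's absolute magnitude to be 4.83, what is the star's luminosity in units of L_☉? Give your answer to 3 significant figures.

d = 1/p = 1000/69.3 mas = 14.43 pc
M = m − 5 log₁₀ d + 5 = 5.58 − 5·1.1593 + 5 = 4.784
M − M_☉ = 4.784 − 4.83 = -0.046
L/L_☉ = 10^(−0.4 × -0.046) = 1.044

L/L_☉ ≈ 1.04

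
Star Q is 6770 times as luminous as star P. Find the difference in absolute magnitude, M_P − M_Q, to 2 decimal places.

Pogson: ΔM = −2.5 log₁₀(ratio) = −2.5 log₁₀(6770) = −2.5 × 3.8306 = -9.576
Star Q is brighter so has the smaller magnitude: M_P − M_Q is positive.

M_P − M_Q ≈ 9.58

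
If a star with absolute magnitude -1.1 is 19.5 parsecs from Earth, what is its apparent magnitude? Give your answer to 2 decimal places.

m ≈ 0.35

m = M + 5 log₁₀ d − 5 = -1.1 + 5·1.2900 − 5 = 0.350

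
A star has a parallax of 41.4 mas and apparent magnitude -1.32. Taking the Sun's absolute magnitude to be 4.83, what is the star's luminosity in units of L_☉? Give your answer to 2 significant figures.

L/L_☉ ≈ 1700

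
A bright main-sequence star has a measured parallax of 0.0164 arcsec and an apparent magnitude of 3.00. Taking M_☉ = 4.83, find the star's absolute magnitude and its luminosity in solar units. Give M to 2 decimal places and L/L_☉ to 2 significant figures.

d = 1/p = 1/0.0164″ = 60.98 pc
M = m − 5 log₁₀ d + 5 = 3.00 − 5·1.7852 + 5 = -0.926
M − M_☉ = -0.926 − 4.83 = -5.756
L/L_☉ = 10^(−0.4 × -5.756) = 200.6

M ≈ -0.93; L/L_☉ ≈ 200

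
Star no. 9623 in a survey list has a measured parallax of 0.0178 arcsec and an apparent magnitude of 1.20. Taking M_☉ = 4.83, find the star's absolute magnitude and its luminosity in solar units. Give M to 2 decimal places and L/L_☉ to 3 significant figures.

d = 1/p = 1/0.0178″ = 56.18 pc
M = m − 5 log₁₀ d + 5 = 1.20 − 5·1.7496 + 5 = -2.548
M − M_☉ = -2.548 − 4.83 = -7.378
L/L_☉ = 10^(−0.4 × -7.378) = 893.6

M ≈ -2.55; L/L_☉ ≈ 894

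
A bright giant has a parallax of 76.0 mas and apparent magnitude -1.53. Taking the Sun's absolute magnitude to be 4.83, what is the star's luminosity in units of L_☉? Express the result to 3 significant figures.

d = 1/p = 1000/76.0 mas = 13.16 pc
M = m − 5 log₁₀ d + 5 = -1.53 − 5·1.1192 + 5 = -2.126
M − M_☉ = -2.126 − 4.83 = -6.956
L/L_☉ = 10^(−0.4 × -6.956) = 605.9

L/L_☉ ≈ 606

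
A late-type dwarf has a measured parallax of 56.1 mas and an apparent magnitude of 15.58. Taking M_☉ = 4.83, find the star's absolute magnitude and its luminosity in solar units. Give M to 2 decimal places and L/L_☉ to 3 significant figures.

M ≈ 14.32; L/L_☉ ≈ 1.59×10^-4

d = 1/p = 1000/56.1 mas = 17.83 pc
M = m − 5 log₁₀ d + 5 = 15.58 − 5·1.2510 + 5 = 14.325
M − M_☉ = 14.325 − 4.83 = 9.495
L/L_☉ = 10^(−0.4 × 9.495) = 1.592×10^-4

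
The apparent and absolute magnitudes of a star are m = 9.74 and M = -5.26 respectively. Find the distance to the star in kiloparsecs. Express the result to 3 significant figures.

Distance modulus: m − M = 9.74 − (-5.26) = 15.000
m − M = 5 log₁₀ d − 5
log₁₀ d = (m − M)/5 + 1 = 4.0000
d = 10^4.0000 = 10000 pc
= 10.00 kpc

d ≈ 10.0 kpc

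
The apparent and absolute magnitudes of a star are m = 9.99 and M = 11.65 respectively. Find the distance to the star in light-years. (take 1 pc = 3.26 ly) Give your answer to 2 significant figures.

Distance modulus: m − M = 9.99 − (11.65) = -1.660
m − M = 5 log₁₀ d − 5
log₁₀ d = (m − M)/5 + 1 = 0.6680
d = 10^0.6680 = 4.656 pc
= 15.18 ly

d ≈ 15 ly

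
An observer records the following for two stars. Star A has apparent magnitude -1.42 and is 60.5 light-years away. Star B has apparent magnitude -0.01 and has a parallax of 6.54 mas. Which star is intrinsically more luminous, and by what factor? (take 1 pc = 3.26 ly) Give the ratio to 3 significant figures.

Star A: d = 60.5 ly / 3.26 = 18.56 pc
Star A: M = m − 5 log₁₀ d + 5 = -1.42 − 5·1.2685 + 5 = -2.763
Star B: p = 6.54 mas = 6.54×10^-3″ → d = 1/p = 152.9 pc
Star B: M = m − 5 log₁₀ d + 5 = -0.01 − 5·2.1844 + 5 = -5.932
ΔM = M_A − M_B = -2.763 − (-5.932) = 3.169; smaller M is more luminous → Star B.
L ratio = 10^(0.4 |ΔM|) = 10^1.268 = 18.53

Star B is more luminous, by a factor of 18.5.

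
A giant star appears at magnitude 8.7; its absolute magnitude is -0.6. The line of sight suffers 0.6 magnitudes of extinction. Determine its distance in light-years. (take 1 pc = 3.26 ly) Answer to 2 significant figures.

d ≈ 1800 ly

m − M = 5 log₁₀(d/10 pc) + A  ⇒  8.7 − (-0.6) − 0.6 = 5 log₁₀(d/10)
8.700 = 5 log₁₀(d/10)
log₁₀ d = (m − M − A)/5 + 1 = 2.7400
d = 10^2.7400 = 549.5 pc
= 1792 ly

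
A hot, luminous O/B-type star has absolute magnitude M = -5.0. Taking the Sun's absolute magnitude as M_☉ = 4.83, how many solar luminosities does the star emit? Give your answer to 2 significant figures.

M − M_☉ = -5.0 − 4.83 = -9.830
L/L_☉ = 10^(−0.4 (M − M_☉)) = 10^3.932 = 8551

L/L_☉ ≈ 8600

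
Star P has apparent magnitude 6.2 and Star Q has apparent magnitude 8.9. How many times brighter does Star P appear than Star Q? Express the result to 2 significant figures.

12

Δm = 6.2 − (8.9) = -2.7
Flux ratio = 10^(−0.4 Δm) = 10^(−0.4 × -2.7) = 10^1.080 = 12.02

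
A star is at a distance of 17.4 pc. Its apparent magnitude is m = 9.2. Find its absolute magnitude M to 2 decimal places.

5 log₁₀(d/10 pc) = 5 log₁₀(17.40) − 5 = 1.203
M = m − 5 log₁₀(d/10) = 9.2 − 1.203 = 7.997

M ≈ 8.00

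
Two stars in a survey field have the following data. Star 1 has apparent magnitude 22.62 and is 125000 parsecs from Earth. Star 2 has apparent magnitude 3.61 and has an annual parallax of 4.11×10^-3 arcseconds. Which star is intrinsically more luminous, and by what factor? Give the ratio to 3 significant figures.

Star 2 is more luminous, by a factor of 152.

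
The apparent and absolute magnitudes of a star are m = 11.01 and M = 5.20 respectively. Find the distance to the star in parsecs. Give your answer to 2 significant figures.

d ≈ 150 pc

μ = m − M = 5.810
m − M = 5 log₁₀ d − 5
log₁₀ d = (m − M)/5 + 1 = 2.1620
d = 10^2.1620 = 145.2 pc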